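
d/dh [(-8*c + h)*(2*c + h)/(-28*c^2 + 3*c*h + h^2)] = 3*c*(72*c^2 - 8*c*h + 3*h^2)/(784*c^4 - 168*c^3*h - 47*c^2*h^2 + 6*c*h^3 + h^4)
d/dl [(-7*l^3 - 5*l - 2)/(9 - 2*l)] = 7*(4*l^3 - 27*l^2 - 7)/(4*l^2 - 36*l + 81)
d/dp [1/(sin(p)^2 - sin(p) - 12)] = (1 - 2*sin(p))*cos(p)/(sin(p) + cos(p)^2 + 11)^2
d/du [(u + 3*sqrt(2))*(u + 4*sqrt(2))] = 2*u + 7*sqrt(2)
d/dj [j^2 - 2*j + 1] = 2*j - 2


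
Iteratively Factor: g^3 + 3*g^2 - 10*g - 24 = (g + 4)*(g^2 - g - 6) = (g - 3)*(g + 4)*(g + 2)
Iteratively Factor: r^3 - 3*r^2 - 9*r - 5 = (r + 1)*(r^2 - 4*r - 5) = (r - 5)*(r + 1)*(r + 1)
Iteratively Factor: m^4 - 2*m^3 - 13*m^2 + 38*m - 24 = (m - 3)*(m^3 + m^2 - 10*m + 8) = (m - 3)*(m - 2)*(m^2 + 3*m - 4) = (m - 3)*(m - 2)*(m + 4)*(m - 1)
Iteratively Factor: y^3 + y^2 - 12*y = (y + 4)*(y^2 - 3*y) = y*(y + 4)*(y - 3)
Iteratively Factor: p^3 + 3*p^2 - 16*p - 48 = (p + 4)*(p^2 - p - 12) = (p + 3)*(p + 4)*(p - 4)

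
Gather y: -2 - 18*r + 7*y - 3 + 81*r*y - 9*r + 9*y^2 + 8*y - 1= -27*r + 9*y^2 + y*(81*r + 15) - 6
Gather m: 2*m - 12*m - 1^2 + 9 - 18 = -10*m - 10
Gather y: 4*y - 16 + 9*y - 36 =13*y - 52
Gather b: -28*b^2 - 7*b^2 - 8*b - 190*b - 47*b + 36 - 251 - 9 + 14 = -35*b^2 - 245*b - 210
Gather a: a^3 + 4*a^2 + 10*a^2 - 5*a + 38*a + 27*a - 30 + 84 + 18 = a^3 + 14*a^2 + 60*a + 72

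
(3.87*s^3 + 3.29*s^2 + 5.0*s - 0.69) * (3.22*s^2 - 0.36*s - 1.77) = 12.4614*s^5 + 9.2006*s^4 + 8.0657*s^3 - 9.8451*s^2 - 8.6016*s + 1.2213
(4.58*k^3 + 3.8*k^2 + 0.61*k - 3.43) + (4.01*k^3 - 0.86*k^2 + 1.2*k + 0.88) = 8.59*k^3 + 2.94*k^2 + 1.81*k - 2.55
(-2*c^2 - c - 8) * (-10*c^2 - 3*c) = 20*c^4 + 16*c^3 + 83*c^2 + 24*c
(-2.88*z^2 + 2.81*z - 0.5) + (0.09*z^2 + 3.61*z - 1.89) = -2.79*z^2 + 6.42*z - 2.39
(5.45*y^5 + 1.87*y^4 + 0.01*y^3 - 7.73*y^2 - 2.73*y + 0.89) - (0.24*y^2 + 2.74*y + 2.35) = 5.45*y^5 + 1.87*y^4 + 0.01*y^3 - 7.97*y^2 - 5.47*y - 1.46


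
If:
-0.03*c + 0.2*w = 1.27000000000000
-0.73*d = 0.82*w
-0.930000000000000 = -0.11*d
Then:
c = -92.51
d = 8.45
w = -7.53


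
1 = 1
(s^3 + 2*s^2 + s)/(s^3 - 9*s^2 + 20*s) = (s^2 + 2*s + 1)/(s^2 - 9*s + 20)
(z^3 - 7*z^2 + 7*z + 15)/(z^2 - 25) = (z^2 - 2*z - 3)/(z + 5)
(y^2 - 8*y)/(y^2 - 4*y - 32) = y/(y + 4)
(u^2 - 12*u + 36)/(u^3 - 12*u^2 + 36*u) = 1/u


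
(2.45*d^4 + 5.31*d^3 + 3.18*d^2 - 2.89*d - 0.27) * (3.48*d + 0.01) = 8.526*d^5 + 18.5033*d^4 + 11.1195*d^3 - 10.0254*d^2 - 0.9685*d - 0.0027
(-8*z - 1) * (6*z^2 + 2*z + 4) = -48*z^3 - 22*z^2 - 34*z - 4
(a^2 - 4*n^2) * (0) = 0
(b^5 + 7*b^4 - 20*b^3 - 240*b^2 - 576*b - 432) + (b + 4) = b^5 + 7*b^4 - 20*b^3 - 240*b^2 - 575*b - 428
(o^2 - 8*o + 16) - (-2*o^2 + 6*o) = 3*o^2 - 14*o + 16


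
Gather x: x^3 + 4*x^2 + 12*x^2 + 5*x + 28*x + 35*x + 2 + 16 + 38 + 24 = x^3 + 16*x^2 + 68*x + 80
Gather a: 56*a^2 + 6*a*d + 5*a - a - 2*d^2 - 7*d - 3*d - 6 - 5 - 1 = 56*a^2 + a*(6*d + 4) - 2*d^2 - 10*d - 12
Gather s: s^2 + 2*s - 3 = s^2 + 2*s - 3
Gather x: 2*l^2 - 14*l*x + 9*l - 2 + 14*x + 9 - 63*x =2*l^2 + 9*l + x*(-14*l - 49) + 7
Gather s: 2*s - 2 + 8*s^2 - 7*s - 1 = 8*s^2 - 5*s - 3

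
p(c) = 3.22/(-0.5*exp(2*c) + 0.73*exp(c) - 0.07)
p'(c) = 3.22*(1.0*exp(2*c) - 0.73*exp(c))/(-0.5*exp(2*c) + 0.73*exp(c) - 0.07)^2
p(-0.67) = 18.65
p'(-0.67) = -12.07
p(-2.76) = -124.81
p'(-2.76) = -204.13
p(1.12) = -1.27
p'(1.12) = 3.60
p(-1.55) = 51.59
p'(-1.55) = -90.83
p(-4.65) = -51.06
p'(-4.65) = -5.58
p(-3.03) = -89.70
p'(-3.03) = -82.30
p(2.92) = -0.02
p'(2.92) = 0.04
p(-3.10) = -84.45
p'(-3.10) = -68.34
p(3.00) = -0.02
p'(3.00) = 0.04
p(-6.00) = -47.22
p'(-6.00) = -1.25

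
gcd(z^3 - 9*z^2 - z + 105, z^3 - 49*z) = z - 7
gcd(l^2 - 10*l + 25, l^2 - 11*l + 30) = l - 5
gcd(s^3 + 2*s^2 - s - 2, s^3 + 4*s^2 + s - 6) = s^2 + s - 2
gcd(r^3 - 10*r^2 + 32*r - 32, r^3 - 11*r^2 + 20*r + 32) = r - 4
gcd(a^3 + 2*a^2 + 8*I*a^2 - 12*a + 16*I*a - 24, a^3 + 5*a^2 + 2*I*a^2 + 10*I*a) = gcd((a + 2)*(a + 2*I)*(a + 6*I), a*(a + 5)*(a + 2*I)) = a + 2*I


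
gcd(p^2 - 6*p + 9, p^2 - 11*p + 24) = p - 3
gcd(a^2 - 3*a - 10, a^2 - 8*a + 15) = a - 5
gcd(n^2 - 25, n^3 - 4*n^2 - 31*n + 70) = n + 5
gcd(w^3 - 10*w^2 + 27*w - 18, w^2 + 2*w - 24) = 1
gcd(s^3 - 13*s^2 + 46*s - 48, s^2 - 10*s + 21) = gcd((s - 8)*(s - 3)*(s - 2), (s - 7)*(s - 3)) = s - 3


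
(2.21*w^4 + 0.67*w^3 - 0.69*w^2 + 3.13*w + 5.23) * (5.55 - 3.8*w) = -8.398*w^5 + 9.7195*w^4 + 6.3405*w^3 - 15.7235*w^2 - 2.5025*w + 29.0265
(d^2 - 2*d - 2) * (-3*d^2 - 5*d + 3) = -3*d^4 + d^3 + 19*d^2 + 4*d - 6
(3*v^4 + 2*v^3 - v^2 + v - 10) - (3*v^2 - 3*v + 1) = 3*v^4 + 2*v^3 - 4*v^2 + 4*v - 11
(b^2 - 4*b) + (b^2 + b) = 2*b^2 - 3*b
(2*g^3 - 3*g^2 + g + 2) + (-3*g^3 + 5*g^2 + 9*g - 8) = -g^3 + 2*g^2 + 10*g - 6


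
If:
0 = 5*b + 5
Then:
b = -1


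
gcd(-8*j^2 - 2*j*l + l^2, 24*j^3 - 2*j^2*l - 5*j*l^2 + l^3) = 8*j^2 + 2*j*l - l^2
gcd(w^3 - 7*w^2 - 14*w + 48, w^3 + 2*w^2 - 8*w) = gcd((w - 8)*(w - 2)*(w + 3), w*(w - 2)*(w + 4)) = w - 2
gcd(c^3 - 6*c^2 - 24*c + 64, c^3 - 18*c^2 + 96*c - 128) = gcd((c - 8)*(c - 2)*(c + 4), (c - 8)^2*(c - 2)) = c^2 - 10*c + 16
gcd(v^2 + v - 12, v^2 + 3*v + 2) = 1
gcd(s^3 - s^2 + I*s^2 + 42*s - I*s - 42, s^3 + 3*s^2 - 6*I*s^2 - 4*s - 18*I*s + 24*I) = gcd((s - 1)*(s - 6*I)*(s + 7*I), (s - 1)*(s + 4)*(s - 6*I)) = s^2 + s*(-1 - 6*I) + 6*I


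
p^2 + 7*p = p*(p + 7)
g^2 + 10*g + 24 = (g + 4)*(g + 6)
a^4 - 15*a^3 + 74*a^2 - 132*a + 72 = (a - 6)^2*(a - 2)*(a - 1)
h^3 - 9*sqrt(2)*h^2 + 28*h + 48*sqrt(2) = (h - 6*sqrt(2))*(h - 4*sqrt(2))*(h + sqrt(2))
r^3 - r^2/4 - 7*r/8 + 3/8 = (r - 3/4)*(r - 1/2)*(r + 1)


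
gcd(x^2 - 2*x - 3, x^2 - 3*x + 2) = 1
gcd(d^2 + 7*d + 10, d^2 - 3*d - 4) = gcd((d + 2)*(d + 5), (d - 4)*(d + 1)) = 1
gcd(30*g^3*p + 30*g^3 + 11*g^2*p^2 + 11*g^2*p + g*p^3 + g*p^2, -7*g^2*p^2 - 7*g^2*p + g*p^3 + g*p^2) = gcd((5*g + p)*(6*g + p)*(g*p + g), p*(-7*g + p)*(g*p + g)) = g*p + g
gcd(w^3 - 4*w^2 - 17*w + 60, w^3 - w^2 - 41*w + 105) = w^2 - 8*w + 15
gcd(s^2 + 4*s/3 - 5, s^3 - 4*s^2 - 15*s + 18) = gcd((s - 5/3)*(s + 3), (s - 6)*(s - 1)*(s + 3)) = s + 3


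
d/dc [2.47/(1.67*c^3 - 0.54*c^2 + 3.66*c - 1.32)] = (-12.3747*c^2 + 2.6676*c - 9.0402)/(1.67*c^3 - 0.54*c^2 + 3.66*c - 1.32)^2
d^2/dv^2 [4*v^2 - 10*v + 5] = 8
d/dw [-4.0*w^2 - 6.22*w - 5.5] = -8.0*w - 6.22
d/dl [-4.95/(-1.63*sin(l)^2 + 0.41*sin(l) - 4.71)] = (2.0295 - 16.137*sin(l))*cos(l)/(1.63*sin(l)^2 - 0.41*sin(l) + 4.71)^2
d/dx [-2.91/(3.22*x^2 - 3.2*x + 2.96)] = (18.7404*x - 9.312)/(3.22*x^2 - 3.2*x + 2.96)^2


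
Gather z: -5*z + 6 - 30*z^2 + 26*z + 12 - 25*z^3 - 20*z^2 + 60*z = -25*z^3 - 50*z^2 + 81*z + 18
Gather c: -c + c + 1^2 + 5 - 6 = 0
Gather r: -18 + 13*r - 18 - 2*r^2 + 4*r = -2*r^2 + 17*r - 36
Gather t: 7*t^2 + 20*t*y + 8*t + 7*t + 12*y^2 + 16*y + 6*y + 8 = 7*t^2 + t*(20*y + 15) + 12*y^2 + 22*y + 8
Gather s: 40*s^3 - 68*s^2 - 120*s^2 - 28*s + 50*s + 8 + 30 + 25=40*s^3 - 188*s^2 + 22*s + 63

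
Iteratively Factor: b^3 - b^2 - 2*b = (b)*(b^2 - b - 2) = b*(b - 2)*(b + 1)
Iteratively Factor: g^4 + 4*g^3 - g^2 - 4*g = (g + 4)*(g^3 - g) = g*(g + 4)*(g^2 - 1) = g*(g - 1)*(g + 4)*(g + 1)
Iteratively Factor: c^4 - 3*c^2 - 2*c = (c - 2)*(c^3 + 2*c^2 + c) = (c - 2)*(c + 1)*(c^2 + c) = c*(c - 2)*(c + 1)*(c + 1)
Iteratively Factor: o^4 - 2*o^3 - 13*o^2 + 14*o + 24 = (o + 1)*(o^3 - 3*o^2 - 10*o + 24) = (o + 1)*(o + 3)*(o^2 - 6*o + 8) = (o - 2)*(o + 1)*(o + 3)*(o - 4)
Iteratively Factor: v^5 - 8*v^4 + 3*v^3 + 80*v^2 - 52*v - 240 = (v + 2)*(v^4 - 10*v^3 + 23*v^2 + 34*v - 120) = (v + 2)^2*(v^3 - 12*v^2 + 47*v - 60) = (v - 5)*(v + 2)^2*(v^2 - 7*v + 12) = (v - 5)*(v - 4)*(v + 2)^2*(v - 3)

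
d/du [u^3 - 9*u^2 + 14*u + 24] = 3*u^2 - 18*u + 14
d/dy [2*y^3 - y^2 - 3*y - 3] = 6*y^2 - 2*y - 3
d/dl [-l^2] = -2*l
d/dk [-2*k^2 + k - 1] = 1 - 4*k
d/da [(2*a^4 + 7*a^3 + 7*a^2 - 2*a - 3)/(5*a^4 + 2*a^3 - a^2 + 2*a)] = (-31*a^6 - 74*a^5 + 21*a^4 + 96*a^3 + 30*a^2 - 6*a + 6)/(a^2*(25*a^6 + 20*a^5 - 6*a^4 + 16*a^3 + 9*a^2 - 4*a + 4))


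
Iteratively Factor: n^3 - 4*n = (n)*(n^2 - 4) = n*(n + 2)*(n - 2)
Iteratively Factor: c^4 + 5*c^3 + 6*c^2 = (c + 3)*(c^3 + 2*c^2) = c*(c + 3)*(c^2 + 2*c) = c^2*(c + 3)*(c + 2)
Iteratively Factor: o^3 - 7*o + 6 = (o - 1)*(o^2 + o - 6) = (o - 2)*(o - 1)*(o + 3)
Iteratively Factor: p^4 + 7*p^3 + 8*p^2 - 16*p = (p + 4)*(p^3 + 3*p^2 - 4*p) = (p - 1)*(p + 4)*(p^2 + 4*p) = p*(p - 1)*(p + 4)*(p + 4)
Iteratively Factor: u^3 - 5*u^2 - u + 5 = (u - 5)*(u^2 - 1) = (u - 5)*(u + 1)*(u - 1)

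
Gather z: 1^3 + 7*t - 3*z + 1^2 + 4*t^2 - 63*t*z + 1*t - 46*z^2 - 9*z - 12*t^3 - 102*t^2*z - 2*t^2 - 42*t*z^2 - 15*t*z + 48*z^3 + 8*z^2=-12*t^3 + 2*t^2 + 8*t + 48*z^3 + z^2*(-42*t - 38) + z*(-102*t^2 - 78*t - 12) + 2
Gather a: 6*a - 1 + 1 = 6*a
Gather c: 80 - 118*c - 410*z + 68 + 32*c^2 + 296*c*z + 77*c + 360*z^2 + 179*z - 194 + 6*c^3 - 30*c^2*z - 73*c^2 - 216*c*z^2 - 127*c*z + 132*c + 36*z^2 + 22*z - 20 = 6*c^3 + c^2*(-30*z - 41) + c*(-216*z^2 + 169*z + 91) + 396*z^2 - 209*z - 66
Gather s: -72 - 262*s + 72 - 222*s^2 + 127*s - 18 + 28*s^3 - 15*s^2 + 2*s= 28*s^3 - 237*s^2 - 133*s - 18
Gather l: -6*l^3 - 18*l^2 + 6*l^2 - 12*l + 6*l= -6*l^3 - 12*l^2 - 6*l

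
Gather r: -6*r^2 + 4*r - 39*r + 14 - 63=-6*r^2 - 35*r - 49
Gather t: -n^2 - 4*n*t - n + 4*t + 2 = -n^2 - n + t*(4 - 4*n) + 2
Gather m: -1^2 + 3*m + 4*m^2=4*m^2 + 3*m - 1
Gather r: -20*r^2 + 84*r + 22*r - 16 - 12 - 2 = -20*r^2 + 106*r - 30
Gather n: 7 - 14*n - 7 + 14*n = 0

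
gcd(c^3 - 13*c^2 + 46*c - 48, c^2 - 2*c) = c - 2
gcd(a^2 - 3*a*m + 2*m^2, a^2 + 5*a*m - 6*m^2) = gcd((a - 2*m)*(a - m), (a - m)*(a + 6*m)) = a - m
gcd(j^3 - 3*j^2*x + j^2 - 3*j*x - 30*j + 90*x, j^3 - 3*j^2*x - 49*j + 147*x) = -j + 3*x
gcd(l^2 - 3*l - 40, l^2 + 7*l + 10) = l + 5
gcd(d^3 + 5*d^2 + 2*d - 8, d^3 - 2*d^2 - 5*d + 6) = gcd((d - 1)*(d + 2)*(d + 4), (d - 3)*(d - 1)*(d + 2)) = d^2 + d - 2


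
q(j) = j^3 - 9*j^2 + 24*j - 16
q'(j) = 3*j^2 - 18*j + 24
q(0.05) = -14.82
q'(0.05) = 23.11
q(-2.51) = -148.75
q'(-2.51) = 88.08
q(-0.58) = -33.14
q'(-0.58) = 35.45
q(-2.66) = -162.34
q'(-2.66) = 93.11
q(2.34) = 3.69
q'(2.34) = -1.69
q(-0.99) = -49.55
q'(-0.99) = 44.76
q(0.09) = -13.91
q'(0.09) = 22.40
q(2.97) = 2.09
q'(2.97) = -3.00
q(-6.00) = -700.00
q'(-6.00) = 240.00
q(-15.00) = -5776.00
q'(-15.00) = 969.00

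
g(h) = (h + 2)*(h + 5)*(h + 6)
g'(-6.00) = 4.00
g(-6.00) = 0.00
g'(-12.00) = 172.00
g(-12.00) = -420.00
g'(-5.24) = -1.87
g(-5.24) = 0.59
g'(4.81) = 246.47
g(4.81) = 722.17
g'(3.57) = 183.05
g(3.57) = 456.82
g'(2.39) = 131.28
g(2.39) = 272.19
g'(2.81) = 148.75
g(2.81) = 330.96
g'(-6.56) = 10.54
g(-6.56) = -3.98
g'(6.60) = 354.28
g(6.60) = 1256.98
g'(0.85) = 76.27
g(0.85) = 114.21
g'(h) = (h + 2)*(h + 5) + (h + 2)*(h + 6) + (h + 5)*(h + 6) = 3*h^2 + 26*h + 52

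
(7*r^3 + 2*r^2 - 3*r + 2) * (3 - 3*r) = -21*r^4 + 15*r^3 + 15*r^2 - 15*r + 6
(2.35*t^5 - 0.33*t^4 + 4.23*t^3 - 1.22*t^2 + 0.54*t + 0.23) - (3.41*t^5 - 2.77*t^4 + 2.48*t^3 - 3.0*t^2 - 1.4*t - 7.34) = -1.06*t^5 + 2.44*t^4 + 1.75*t^3 + 1.78*t^2 + 1.94*t + 7.57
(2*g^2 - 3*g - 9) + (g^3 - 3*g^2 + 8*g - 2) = g^3 - g^2 + 5*g - 11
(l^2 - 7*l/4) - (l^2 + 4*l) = -23*l/4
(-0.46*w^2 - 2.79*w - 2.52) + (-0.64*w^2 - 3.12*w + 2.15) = -1.1*w^2 - 5.91*w - 0.37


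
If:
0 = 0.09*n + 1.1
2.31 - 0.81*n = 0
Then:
No Solution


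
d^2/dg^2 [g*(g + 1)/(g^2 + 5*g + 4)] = -8/(g^3 + 12*g^2 + 48*g + 64)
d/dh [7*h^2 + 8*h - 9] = 14*h + 8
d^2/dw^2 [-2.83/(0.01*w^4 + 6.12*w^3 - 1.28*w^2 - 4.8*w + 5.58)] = ((0.3396*w^2 + 103.9176*w - 7.2448)*(0.01*w^4 + 6.12*w^3 - 1.28*w^2 - 4.8*w + 5.58) - 2.83*(0.04*w^3 + 18.36*w^2 - 2.56*w - 4.8)*(0.08*w^3 + 36.72*w^2 - 5.12*w - 9.6))/(0.01*w^4 + 6.12*w^3 - 1.28*w^2 - 4.8*w + 5.58)^3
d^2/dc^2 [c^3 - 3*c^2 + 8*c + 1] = 6*c - 6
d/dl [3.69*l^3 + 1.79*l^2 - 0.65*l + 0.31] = 11.07*l^2 + 3.58*l - 0.65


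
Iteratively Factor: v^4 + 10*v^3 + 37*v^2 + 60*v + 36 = (v + 3)*(v^3 + 7*v^2 + 16*v + 12) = (v + 2)*(v + 3)*(v^2 + 5*v + 6) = (v + 2)*(v + 3)^2*(v + 2)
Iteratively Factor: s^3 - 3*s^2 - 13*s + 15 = (s + 3)*(s^2 - 6*s + 5) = (s - 1)*(s + 3)*(s - 5)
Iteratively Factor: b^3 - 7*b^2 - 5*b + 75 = (b - 5)*(b^2 - 2*b - 15) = (b - 5)*(b + 3)*(b - 5)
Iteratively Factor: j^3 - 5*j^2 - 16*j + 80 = (j - 5)*(j^2 - 16) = (j - 5)*(j - 4)*(j + 4)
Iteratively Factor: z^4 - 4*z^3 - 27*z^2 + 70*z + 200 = (z + 4)*(z^3 - 8*z^2 + 5*z + 50) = (z - 5)*(z + 4)*(z^2 - 3*z - 10) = (z - 5)*(z + 2)*(z + 4)*(z - 5)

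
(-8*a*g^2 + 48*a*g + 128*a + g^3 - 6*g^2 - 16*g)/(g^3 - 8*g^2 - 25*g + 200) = (-8*a*g - 16*a + g^2 + 2*g)/(g^2 - 25)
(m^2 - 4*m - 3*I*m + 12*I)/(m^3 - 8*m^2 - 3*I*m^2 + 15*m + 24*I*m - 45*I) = (m - 4)/(m^2 - 8*m + 15)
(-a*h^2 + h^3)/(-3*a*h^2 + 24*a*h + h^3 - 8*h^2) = h*(a - h)/(3*a*h - 24*a - h^2 + 8*h)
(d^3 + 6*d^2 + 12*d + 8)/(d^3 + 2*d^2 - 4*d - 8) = (d + 2)/(d - 2)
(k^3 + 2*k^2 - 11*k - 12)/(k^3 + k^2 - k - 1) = (k^2 + k - 12)/(k^2 - 1)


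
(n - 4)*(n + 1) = n^2 - 3*n - 4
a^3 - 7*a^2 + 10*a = a*(a - 5)*(a - 2)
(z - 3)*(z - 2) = z^2 - 5*z + 6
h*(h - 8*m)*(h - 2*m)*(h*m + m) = h^4*m - 10*h^3*m^2 + h^3*m + 16*h^2*m^3 - 10*h^2*m^2 + 16*h*m^3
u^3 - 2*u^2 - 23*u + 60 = (u - 4)*(u - 3)*(u + 5)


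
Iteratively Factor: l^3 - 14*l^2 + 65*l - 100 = (l - 5)*(l^2 - 9*l + 20) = (l - 5)*(l - 4)*(l - 5)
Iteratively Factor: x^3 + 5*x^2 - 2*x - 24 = (x + 3)*(x^2 + 2*x - 8) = (x - 2)*(x + 3)*(x + 4)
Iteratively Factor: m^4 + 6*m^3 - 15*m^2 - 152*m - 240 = (m + 4)*(m^3 + 2*m^2 - 23*m - 60) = (m + 4)^2*(m^2 - 2*m - 15) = (m + 3)*(m + 4)^2*(m - 5)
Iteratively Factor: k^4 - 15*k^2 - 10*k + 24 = (k - 4)*(k^3 + 4*k^2 + k - 6) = (k - 4)*(k + 2)*(k^2 + 2*k - 3) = (k - 4)*(k - 1)*(k + 2)*(k + 3)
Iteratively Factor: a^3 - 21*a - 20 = (a + 4)*(a^2 - 4*a - 5) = (a - 5)*(a + 4)*(a + 1)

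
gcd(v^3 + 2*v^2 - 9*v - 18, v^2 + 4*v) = 1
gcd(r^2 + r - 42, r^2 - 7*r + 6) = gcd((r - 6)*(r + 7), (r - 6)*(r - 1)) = r - 6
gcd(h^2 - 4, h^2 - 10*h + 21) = 1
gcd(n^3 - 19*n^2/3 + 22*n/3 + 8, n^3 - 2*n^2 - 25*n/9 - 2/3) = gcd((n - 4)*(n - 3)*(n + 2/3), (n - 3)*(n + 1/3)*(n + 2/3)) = n^2 - 7*n/3 - 2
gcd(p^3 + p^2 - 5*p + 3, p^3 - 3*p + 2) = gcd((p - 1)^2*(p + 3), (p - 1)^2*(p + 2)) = p^2 - 2*p + 1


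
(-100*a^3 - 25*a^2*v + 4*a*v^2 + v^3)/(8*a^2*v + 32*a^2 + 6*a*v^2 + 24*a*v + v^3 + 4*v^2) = (-25*a^2 + v^2)/(2*a*v + 8*a + v^2 + 4*v)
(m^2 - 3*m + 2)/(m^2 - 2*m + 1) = (m - 2)/(m - 1)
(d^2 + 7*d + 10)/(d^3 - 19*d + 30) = (d + 2)/(d^2 - 5*d + 6)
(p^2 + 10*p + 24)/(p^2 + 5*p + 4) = (p + 6)/(p + 1)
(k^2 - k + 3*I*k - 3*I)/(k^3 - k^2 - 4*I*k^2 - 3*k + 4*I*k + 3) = (k + 3*I)/(k^2 - 4*I*k - 3)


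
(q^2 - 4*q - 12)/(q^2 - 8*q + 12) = (q + 2)/(q - 2)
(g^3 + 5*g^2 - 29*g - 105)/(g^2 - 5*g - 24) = (g^2 + 2*g - 35)/(g - 8)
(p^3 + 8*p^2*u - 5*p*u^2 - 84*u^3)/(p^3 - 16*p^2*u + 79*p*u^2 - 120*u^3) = (p^2 + 11*p*u + 28*u^2)/(p^2 - 13*p*u + 40*u^2)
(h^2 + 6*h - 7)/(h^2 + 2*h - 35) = (h - 1)/(h - 5)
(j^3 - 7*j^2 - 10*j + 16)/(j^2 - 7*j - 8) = (j^2 + j - 2)/(j + 1)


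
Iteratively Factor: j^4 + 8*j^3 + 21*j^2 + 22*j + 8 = (j + 1)*(j^3 + 7*j^2 + 14*j + 8) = (j + 1)^2*(j^2 + 6*j + 8) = (j + 1)^2*(j + 2)*(j + 4)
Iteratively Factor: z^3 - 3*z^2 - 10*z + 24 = (z - 2)*(z^2 - z - 12) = (z - 2)*(z + 3)*(z - 4)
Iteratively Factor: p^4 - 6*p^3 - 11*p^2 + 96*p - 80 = (p - 5)*(p^3 - p^2 - 16*p + 16) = (p - 5)*(p - 4)*(p^2 + 3*p - 4) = (p - 5)*(p - 4)*(p - 1)*(p + 4)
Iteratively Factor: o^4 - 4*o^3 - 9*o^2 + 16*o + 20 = (o - 5)*(o^3 + o^2 - 4*o - 4) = (o - 5)*(o + 2)*(o^2 - o - 2) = (o - 5)*(o - 2)*(o + 2)*(o + 1)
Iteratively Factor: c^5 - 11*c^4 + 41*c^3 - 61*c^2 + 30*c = (c - 5)*(c^4 - 6*c^3 + 11*c^2 - 6*c) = (c - 5)*(c - 3)*(c^3 - 3*c^2 + 2*c) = (c - 5)*(c - 3)*(c - 1)*(c^2 - 2*c) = c*(c - 5)*(c - 3)*(c - 1)*(c - 2)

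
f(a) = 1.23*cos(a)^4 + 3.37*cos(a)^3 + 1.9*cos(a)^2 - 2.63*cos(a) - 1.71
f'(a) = -4.92*sin(a)*cos(a)^3 - 10.11*sin(a)*cos(a)^2 - 3.8*sin(a)*cos(a) + 2.63*sin(a)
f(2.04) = -0.39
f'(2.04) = 2.44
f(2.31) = 0.15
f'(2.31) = 1.56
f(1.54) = -1.79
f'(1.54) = 2.50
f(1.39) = -2.10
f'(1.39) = 1.57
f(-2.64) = 0.51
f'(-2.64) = -0.72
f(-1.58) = -1.69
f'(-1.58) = -2.66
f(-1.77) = -1.14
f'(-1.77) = -2.96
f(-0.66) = -0.46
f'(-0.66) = 5.58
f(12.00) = 0.07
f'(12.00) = 5.76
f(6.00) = 1.54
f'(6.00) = 4.11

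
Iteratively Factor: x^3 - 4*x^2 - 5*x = (x)*(x^2 - 4*x - 5) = x*(x + 1)*(x - 5)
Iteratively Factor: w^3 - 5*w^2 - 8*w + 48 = (w + 3)*(w^2 - 8*w + 16) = (w - 4)*(w + 3)*(w - 4)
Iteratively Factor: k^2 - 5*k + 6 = (k - 2)*(k - 3)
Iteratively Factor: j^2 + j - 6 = (j - 2)*(j + 3)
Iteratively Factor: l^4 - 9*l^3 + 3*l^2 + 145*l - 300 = (l + 4)*(l^3 - 13*l^2 + 55*l - 75) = (l - 5)*(l + 4)*(l^2 - 8*l + 15) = (l - 5)^2*(l + 4)*(l - 3)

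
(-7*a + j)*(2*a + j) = -14*a^2 - 5*a*j + j^2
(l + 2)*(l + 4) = l^2 + 6*l + 8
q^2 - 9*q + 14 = (q - 7)*(q - 2)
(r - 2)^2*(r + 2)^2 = r^4 - 8*r^2 + 16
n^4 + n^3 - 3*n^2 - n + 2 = (n - 1)^2*(n + 1)*(n + 2)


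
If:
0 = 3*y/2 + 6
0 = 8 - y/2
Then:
No Solution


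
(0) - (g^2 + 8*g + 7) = -g^2 - 8*g - 7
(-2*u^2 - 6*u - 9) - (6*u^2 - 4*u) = -8*u^2 - 2*u - 9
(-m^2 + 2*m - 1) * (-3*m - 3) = 3*m^3 - 3*m^2 - 3*m + 3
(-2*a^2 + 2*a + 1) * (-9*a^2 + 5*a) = 18*a^4 - 28*a^3 + a^2 + 5*a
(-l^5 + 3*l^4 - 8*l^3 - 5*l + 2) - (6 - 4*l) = -l^5 + 3*l^4 - 8*l^3 - l - 4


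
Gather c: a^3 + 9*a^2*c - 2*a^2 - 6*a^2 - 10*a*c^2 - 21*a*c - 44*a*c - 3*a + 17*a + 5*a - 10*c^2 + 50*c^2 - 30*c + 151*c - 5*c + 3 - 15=a^3 - 8*a^2 + 19*a + c^2*(40 - 10*a) + c*(9*a^2 - 65*a + 116) - 12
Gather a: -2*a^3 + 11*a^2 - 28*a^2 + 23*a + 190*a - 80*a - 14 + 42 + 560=-2*a^3 - 17*a^2 + 133*a + 588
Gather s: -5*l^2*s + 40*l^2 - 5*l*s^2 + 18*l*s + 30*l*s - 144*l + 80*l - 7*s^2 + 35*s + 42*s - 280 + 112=40*l^2 - 64*l + s^2*(-5*l - 7) + s*(-5*l^2 + 48*l + 77) - 168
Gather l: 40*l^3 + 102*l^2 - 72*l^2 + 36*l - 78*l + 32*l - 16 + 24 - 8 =40*l^3 + 30*l^2 - 10*l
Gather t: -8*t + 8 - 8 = -8*t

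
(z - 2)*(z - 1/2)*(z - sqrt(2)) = z^3 - 5*z^2/2 - sqrt(2)*z^2 + z + 5*sqrt(2)*z/2 - sqrt(2)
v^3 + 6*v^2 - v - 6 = (v - 1)*(v + 1)*(v + 6)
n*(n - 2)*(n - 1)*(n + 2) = n^4 - n^3 - 4*n^2 + 4*n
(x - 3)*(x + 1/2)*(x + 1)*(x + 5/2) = x^4 + x^3 - 31*x^2/4 - 23*x/2 - 15/4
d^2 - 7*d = d*(d - 7)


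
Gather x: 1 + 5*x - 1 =5*x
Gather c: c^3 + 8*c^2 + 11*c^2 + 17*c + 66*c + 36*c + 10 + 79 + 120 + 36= c^3 + 19*c^2 + 119*c + 245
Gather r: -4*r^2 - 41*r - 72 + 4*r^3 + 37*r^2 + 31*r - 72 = 4*r^3 + 33*r^2 - 10*r - 144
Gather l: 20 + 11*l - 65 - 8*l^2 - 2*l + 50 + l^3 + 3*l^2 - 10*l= l^3 - 5*l^2 - l + 5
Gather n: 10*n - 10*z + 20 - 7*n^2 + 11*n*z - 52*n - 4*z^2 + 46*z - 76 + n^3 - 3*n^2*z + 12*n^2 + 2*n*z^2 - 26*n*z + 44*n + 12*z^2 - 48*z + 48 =n^3 + n^2*(5 - 3*z) + n*(2*z^2 - 15*z + 2) + 8*z^2 - 12*z - 8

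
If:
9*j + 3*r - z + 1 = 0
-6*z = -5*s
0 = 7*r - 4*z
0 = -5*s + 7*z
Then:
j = -1/9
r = 0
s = 0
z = 0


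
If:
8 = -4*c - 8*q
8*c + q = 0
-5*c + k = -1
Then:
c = 2/15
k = -1/3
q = -16/15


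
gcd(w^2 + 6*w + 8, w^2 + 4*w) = w + 4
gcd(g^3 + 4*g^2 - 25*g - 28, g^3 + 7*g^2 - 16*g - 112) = g^2 + 3*g - 28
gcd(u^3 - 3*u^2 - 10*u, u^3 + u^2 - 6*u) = u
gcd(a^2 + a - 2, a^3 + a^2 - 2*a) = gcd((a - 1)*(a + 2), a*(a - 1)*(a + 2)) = a^2 + a - 2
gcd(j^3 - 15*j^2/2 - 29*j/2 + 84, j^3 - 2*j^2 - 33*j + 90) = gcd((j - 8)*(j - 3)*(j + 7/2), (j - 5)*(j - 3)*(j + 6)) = j - 3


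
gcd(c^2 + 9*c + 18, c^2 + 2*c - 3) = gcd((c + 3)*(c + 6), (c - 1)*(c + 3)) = c + 3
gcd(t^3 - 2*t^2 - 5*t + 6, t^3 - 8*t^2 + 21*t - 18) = t - 3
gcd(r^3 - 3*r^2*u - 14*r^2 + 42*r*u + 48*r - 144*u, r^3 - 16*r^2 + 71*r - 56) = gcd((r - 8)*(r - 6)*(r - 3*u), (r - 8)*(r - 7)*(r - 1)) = r - 8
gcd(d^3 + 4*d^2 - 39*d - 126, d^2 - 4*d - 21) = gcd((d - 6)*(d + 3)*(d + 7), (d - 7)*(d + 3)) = d + 3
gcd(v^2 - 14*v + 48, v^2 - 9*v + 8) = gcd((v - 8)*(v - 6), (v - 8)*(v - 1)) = v - 8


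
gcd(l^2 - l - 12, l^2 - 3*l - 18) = l + 3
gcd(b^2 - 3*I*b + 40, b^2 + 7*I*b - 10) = b + 5*I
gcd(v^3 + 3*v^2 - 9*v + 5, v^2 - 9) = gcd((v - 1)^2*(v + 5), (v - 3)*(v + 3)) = 1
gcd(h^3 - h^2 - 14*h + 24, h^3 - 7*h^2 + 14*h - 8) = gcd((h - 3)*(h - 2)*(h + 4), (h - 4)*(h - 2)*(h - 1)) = h - 2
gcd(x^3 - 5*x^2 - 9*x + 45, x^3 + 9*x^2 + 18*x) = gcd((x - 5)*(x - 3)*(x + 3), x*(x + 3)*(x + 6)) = x + 3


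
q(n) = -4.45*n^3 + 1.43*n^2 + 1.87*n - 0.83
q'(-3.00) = -126.86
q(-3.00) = 126.58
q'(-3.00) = -126.86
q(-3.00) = 126.58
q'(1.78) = -35.34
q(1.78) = -18.07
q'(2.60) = -80.94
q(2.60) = -64.51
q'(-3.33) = -155.69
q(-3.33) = 173.12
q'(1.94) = -42.83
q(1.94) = -24.31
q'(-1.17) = -19.75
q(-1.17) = 6.07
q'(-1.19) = -20.44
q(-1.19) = 6.47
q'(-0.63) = -5.23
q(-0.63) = -0.33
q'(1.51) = -24.25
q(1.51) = -10.07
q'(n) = -13.35*n^2 + 2.86*n + 1.87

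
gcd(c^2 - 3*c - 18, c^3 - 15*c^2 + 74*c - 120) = c - 6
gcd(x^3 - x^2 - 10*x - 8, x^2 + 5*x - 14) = 1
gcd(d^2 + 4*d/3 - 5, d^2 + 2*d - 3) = d + 3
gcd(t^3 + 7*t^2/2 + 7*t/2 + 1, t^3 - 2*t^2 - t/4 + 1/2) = t + 1/2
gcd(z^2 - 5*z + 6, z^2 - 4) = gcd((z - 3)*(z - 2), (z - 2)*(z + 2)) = z - 2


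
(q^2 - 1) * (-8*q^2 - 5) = -8*q^4 + 3*q^2 + 5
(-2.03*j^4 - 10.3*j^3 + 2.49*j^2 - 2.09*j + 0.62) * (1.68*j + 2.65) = -3.4104*j^5 - 22.6835*j^4 - 23.1118*j^3 + 3.0873*j^2 - 4.4969*j + 1.643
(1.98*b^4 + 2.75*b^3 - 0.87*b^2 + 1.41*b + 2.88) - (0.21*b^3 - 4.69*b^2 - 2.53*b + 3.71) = 1.98*b^4 + 2.54*b^3 + 3.82*b^2 + 3.94*b - 0.83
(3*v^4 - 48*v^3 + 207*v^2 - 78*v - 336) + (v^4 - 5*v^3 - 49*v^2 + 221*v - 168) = 4*v^4 - 53*v^3 + 158*v^2 + 143*v - 504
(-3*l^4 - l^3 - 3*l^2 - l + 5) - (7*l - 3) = -3*l^4 - l^3 - 3*l^2 - 8*l + 8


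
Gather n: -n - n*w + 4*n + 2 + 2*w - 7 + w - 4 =n*(3 - w) + 3*w - 9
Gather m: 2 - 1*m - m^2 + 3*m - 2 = -m^2 + 2*m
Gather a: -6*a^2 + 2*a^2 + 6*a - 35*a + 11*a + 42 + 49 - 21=-4*a^2 - 18*a + 70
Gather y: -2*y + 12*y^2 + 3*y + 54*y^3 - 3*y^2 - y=54*y^3 + 9*y^2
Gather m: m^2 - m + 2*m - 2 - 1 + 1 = m^2 + m - 2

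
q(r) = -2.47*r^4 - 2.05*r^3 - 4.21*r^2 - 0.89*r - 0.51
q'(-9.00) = 6779.26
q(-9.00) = -15044.73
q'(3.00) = -348.26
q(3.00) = -296.49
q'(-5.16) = 1236.20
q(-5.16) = -1577.40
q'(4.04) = -786.76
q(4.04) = -865.99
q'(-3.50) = 376.85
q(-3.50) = -331.73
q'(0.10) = -1.80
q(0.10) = -0.64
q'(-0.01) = -0.81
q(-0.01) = -0.50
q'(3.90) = -713.34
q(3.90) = -761.04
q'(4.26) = -912.18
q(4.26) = -1052.64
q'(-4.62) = 881.02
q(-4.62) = -1009.40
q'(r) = -9.88*r^3 - 6.15*r^2 - 8.42*r - 0.89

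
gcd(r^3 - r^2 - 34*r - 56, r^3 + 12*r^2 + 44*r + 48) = r^2 + 6*r + 8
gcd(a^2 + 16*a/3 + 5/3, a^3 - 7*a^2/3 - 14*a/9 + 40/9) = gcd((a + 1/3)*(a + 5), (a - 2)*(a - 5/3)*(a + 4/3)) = 1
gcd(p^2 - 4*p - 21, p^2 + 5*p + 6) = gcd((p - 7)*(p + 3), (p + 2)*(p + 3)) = p + 3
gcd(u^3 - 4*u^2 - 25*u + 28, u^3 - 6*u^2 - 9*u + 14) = u^2 - 8*u + 7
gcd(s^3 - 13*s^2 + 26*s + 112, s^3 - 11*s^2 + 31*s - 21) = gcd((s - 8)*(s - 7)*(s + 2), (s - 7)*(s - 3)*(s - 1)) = s - 7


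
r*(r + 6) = r^2 + 6*r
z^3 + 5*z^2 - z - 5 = (z - 1)*(z + 1)*(z + 5)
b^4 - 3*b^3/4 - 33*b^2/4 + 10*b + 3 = (b - 2)^2*(b + 1/4)*(b + 3)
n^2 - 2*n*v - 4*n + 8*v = (n - 4)*(n - 2*v)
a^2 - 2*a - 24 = (a - 6)*(a + 4)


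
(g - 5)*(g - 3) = g^2 - 8*g + 15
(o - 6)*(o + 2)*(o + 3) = o^3 - o^2 - 24*o - 36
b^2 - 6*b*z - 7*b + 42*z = (b - 7)*(b - 6*z)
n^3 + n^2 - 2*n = n*(n - 1)*(n + 2)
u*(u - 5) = u^2 - 5*u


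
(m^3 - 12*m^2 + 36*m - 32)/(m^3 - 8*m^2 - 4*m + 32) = (m - 2)/(m + 2)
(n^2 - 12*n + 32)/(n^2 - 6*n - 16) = (n - 4)/(n + 2)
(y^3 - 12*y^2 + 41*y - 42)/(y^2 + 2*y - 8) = (y^2 - 10*y + 21)/(y + 4)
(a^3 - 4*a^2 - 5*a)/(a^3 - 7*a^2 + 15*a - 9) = a*(a^2 - 4*a - 5)/(a^3 - 7*a^2 + 15*a - 9)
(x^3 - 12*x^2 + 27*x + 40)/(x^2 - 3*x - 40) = (x^2 - 4*x - 5)/(x + 5)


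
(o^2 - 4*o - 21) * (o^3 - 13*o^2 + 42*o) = o^5 - 17*o^4 + 73*o^3 + 105*o^2 - 882*o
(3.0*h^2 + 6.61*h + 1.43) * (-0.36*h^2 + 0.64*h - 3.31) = -1.08*h^4 - 0.4596*h^3 - 6.2144*h^2 - 20.9639*h - 4.7333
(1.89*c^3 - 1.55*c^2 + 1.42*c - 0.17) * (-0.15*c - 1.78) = -0.2835*c^4 - 3.1317*c^3 + 2.546*c^2 - 2.5021*c + 0.3026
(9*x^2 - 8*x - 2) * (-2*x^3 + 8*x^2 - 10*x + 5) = -18*x^5 + 88*x^4 - 150*x^3 + 109*x^2 - 20*x - 10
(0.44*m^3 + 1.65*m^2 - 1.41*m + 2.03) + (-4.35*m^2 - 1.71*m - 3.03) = 0.44*m^3 - 2.7*m^2 - 3.12*m - 1.0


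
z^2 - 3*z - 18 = (z - 6)*(z + 3)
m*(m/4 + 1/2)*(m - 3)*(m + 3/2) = m^4/4 + m^3/8 - 15*m^2/8 - 9*m/4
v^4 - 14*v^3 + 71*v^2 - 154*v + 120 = (v - 5)*(v - 4)*(v - 3)*(v - 2)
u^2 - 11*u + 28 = (u - 7)*(u - 4)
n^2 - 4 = (n - 2)*(n + 2)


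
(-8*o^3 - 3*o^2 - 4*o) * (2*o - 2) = -16*o^4 + 10*o^3 - 2*o^2 + 8*o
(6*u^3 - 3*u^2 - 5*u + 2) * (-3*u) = -18*u^4 + 9*u^3 + 15*u^2 - 6*u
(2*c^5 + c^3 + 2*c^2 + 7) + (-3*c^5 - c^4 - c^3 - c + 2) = -c^5 - c^4 + 2*c^2 - c + 9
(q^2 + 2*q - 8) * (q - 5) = q^3 - 3*q^2 - 18*q + 40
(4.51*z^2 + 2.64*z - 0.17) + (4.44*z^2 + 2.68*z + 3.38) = 8.95*z^2 + 5.32*z + 3.21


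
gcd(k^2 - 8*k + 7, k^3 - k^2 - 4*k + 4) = k - 1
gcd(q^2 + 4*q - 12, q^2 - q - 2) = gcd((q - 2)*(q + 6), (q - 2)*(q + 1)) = q - 2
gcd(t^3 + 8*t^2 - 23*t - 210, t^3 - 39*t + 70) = t^2 + 2*t - 35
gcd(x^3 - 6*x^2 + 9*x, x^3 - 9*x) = x^2 - 3*x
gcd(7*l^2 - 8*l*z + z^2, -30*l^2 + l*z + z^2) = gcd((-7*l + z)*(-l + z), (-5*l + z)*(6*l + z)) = 1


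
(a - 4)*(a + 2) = a^2 - 2*a - 8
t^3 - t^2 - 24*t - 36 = (t - 6)*(t + 2)*(t + 3)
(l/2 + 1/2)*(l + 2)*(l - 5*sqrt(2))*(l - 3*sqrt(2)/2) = l^4/2 - 13*sqrt(2)*l^3/4 + 3*l^3/2 - 39*sqrt(2)*l^2/4 + 17*l^2/2 - 13*sqrt(2)*l/2 + 45*l/2 + 15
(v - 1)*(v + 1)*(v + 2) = v^3 + 2*v^2 - v - 2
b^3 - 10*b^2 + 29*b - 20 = (b - 5)*(b - 4)*(b - 1)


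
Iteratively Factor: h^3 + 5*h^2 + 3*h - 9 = (h + 3)*(h^2 + 2*h - 3) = (h - 1)*(h + 3)*(h + 3)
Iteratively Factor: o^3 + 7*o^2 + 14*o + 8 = (o + 1)*(o^2 + 6*o + 8) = (o + 1)*(o + 2)*(o + 4)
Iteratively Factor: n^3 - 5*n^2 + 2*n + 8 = (n - 4)*(n^2 - n - 2) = (n - 4)*(n + 1)*(n - 2)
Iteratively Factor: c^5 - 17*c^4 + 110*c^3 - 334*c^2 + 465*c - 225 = (c - 5)*(c^4 - 12*c^3 + 50*c^2 - 84*c + 45) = (c - 5)^2*(c^3 - 7*c^2 + 15*c - 9) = (c - 5)^2*(c - 3)*(c^2 - 4*c + 3) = (c - 5)^2*(c - 3)*(c - 1)*(c - 3)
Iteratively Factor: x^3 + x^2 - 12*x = (x + 4)*(x^2 - 3*x) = x*(x + 4)*(x - 3)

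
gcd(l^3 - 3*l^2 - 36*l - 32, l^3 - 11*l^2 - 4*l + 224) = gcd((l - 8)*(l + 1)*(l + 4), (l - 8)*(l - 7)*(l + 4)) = l^2 - 4*l - 32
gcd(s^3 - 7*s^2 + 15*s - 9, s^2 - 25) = 1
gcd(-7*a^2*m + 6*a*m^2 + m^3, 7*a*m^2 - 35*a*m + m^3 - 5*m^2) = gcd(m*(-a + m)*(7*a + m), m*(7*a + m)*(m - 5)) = 7*a*m + m^2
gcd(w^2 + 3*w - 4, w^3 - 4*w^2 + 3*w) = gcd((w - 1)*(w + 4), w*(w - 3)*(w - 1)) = w - 1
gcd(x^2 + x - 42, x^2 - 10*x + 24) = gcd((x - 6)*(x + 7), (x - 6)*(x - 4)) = x - 6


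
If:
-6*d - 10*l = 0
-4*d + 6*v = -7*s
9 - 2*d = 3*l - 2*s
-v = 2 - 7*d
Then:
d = 145/129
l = -29/43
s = -566/129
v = 757/129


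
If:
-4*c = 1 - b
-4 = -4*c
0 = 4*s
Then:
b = 5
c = 1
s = 0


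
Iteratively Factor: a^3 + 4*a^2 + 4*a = (a + 2)*(a^2 + 2*a) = (a + 2)^2*(a)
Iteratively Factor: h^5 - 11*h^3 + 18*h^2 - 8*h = (h)*(h^4 - 11*h^2 + 18*h - 8) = h*(h - 1)*(h^3 + h^2 - 10*h + 8) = h*(h - 1)*(h + 4)*(h^2 - 3*h + 2) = h*(h - 2)*(h - 1)*(h + 4)*(h - 1)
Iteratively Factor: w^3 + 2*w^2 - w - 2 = (w - 1)*(w^2 + 3*w + 2) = (w - 1)*(w + 1)*(w + 2)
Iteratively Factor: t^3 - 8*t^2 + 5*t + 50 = (t - 5)*(t^2 - 3*t - 10) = (t - 5)*(t + 2)*(t - 5)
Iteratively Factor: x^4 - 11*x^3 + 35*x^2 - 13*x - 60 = (x - 3)*(x^3 - 8*x^2 + 11*x + 20) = (x - 3)*(x + 1)*(x^2 - 9*x + 20) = (x - 4)*(x - 3)*(x + 1)*(x - 5)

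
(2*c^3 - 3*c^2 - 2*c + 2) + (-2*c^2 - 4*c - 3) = 2*c^3 - 5*c^2 - 6*c - 1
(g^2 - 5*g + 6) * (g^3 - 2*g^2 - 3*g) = g^5 - 7*g^4 + 13*g^3 + 3*g^2 - 18*g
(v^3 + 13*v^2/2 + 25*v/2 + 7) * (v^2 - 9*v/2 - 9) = v^5 + 2*v^4 - 103*v^3/4 - 431*v^2/4 - 144*v - 63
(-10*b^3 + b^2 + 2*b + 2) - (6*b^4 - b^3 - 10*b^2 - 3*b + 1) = -6*b^4 - 9*b^3 + 11*b^2 + 5*b + 1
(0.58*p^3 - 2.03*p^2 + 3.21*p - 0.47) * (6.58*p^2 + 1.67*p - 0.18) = 3.8164*p^5 - 12.3888*p^4 + 17.6273*p^3 + 2.6335*p^2 - 1.3627*p + 0.0846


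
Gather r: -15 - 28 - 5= -48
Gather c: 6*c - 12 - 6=6*c - 18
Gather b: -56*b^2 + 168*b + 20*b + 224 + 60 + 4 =-56*b^2 + 188*b + 288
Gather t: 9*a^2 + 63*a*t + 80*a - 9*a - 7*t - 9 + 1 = 9*a^2 + 71*a + t*(63*a - 7) - 8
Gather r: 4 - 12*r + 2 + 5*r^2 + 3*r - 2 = 5*r^2 - 9*r + 4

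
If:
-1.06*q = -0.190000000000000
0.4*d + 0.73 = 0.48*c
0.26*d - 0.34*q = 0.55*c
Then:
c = -2.25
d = -4.52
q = 0.18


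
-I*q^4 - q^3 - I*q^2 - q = q*(q - I)^2*(-I*q + 1)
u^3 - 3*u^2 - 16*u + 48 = (u - 4)*(u - 3)*(u + 4)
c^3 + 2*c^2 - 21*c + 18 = (c - 3)*(c - 1)*(c + 6)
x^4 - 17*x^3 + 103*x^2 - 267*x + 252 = (x - 7)*(x - 4)*(x - 3)^2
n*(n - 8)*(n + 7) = n^3 - n^2 - 56*n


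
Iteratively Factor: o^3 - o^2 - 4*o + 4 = (o - 2)*(o^2 + o - 2) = (o - 2)*(o - 1)*(o + 2)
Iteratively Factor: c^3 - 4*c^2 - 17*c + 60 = (c - 5)*(c^2 + c - 12) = (c - 5)*(c - 3)*(c + 4)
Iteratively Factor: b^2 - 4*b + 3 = (b - 3)*(b - 1)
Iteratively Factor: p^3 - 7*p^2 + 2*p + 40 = (p + 2)*(p^2 - 9*p + 20) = (p - 5)*(p + 2)*(p - 4)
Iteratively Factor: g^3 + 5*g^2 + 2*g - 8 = (g - 1)*(g^2 + 6*g + 8) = (g - 1)*(g + 4)*(g + 2)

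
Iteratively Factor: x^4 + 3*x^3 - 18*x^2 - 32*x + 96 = (x + 4)*(x^3 - x^2 - 14*x + 24) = (x - 3)*(x + 4)*(x^2 + 2*x - 8) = (x - 3)*(x + 4)^2*(x - 2)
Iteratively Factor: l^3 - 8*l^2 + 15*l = (l - 5)*(l^2 - 3*l) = l*(l - 5)*(l - 3)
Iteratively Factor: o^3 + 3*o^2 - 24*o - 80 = (o + 4)*(o^2 - o - 20) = (o + 4)^2*(o - 5)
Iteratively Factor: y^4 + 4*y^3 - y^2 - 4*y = (y + 1)*(y^3 + 3*y^2 - 4*y) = y*(y + 1)*(y^2 + 3*y - 4) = y*(y - 1)*(y + 1)*(y + 4)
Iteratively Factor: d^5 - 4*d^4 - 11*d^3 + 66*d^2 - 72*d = (d - 2)*(d^4 - 2*d^3 - 15*d^2 + 36*d) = (d - 3)*(d - 2)*(d^3 + d^2 - 12*d) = d*(d - 3)*(d - 2)*(d^2 + d - 12) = d*(d - 3)^2*(d - 2)*(d + 4)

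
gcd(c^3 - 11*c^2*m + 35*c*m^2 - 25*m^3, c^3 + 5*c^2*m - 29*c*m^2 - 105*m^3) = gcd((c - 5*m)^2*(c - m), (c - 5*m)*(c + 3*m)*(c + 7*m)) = c - 5*m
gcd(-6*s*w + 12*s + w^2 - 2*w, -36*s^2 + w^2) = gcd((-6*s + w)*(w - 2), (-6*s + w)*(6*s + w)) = 6*s - w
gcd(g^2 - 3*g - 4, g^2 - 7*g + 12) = g - 4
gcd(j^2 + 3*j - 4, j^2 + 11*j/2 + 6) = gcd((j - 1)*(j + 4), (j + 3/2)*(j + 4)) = j + 4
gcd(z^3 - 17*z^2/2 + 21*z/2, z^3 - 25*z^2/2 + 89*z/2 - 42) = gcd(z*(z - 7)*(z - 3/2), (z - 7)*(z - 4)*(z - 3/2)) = z^2 - 17*z/2 + 21/2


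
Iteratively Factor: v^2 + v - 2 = (v + 2)*(v - 1)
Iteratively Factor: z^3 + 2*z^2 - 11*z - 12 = (z + 1)*(z^2 + z - 12) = (z + 1)*(z + 4)*(z - 3)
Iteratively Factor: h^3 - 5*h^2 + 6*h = (h)*(h^2 - 5*h + 6) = h*(h - 2)*(h - 3)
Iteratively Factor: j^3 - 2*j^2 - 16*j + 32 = (j + 4)*(j^2 - 6*j + 8) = (j - 2)*(j + 4)*(j - 4)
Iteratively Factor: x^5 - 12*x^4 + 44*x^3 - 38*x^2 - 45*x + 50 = (x - 5)*(x^4 - 7*x^3 + 9*x^2 + 7*x - 10) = (x - 5)*(x - 2)*(x^3 - 5*x^2 - x + 5) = (x - 5)^2*(x - 2)*(x^2 - 1) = (x - 5)^2*(x - 2)*(x - 1)*(x + 1)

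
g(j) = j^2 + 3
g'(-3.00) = -6.00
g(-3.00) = 12.00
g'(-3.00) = -6.00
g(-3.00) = 12.00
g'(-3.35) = -6.70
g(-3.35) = 14.22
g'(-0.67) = -1.34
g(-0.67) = 3.45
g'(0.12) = 0.24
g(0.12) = 3.01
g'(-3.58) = -7.16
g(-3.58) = 15.82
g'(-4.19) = -8.38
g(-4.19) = 20.56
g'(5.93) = 11.86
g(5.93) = 38.16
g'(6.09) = 12.18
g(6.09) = 40.09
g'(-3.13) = -6.26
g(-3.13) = 12.80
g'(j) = 2*j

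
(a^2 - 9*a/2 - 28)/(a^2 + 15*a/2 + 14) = (a - 8)/(a + 4)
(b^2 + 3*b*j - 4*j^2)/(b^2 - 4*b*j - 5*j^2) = (-b^2 - 3*b*j + 4*j^2)/(-b^2 + 4*b*j + 5*j^2)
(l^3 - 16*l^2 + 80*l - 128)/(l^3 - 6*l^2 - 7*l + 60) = (l^2 - 12*l + 32)/(l^2 - 2*l - 15)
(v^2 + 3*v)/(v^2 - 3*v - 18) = v/(v - 6)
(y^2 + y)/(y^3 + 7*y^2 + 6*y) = 1/(y + 6)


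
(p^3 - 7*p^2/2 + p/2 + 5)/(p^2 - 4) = (2*p^2 - 3*p - 5)/(2*(p + 2))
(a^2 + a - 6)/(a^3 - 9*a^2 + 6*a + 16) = (a + 3)/(a^2 - 7*a - 8)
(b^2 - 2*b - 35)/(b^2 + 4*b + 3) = (b^2 - 2*b - 35)/(b^2 + 4*b + 3)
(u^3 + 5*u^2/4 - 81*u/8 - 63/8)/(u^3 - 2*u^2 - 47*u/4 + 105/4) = (4*u + 3)/(2*(2*u - 5))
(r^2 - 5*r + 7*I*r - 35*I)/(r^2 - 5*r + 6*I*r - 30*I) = (r + 7*I)/(r + 6*I)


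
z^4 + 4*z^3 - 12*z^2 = z^2*(z - 2)*(z + 6)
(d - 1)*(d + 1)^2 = d^3 + d^2 - d - 1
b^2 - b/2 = b*(b - 1/2)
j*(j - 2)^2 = j^3 - 4*j^2 + 4*j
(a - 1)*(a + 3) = a^2 + 2*a - 3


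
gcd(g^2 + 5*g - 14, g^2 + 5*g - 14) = g^2 + 5*g - 14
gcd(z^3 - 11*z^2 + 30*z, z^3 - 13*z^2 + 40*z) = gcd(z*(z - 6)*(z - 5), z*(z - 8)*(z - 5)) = z^2 - 5*z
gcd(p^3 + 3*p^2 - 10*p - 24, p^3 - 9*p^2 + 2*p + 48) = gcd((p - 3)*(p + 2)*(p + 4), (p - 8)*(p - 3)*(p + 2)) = p^2 - p - 6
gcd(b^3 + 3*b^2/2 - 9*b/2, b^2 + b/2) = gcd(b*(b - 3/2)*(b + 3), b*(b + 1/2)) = b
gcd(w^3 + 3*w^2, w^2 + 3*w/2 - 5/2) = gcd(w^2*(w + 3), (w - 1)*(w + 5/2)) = 1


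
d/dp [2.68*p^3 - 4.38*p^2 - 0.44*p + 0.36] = 8.04*p^2 - 8.76*p - 0.44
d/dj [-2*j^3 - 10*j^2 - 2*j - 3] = -6*j^2 - 20*j - 2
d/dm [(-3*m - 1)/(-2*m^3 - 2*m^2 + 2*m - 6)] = (-3*m^3 - 3*m^2 - m + 5)/(m^6 + 2*m^5 - m^4 + 4*m^3 + 7*m^2 - 6*m + 9)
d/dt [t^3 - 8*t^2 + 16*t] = 3*t^2 - 16*t + 16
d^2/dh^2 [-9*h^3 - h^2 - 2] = -54*h - 2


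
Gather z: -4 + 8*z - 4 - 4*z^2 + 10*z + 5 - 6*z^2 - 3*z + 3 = -10*z^2 + 15*z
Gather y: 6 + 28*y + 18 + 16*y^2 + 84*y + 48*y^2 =64*y^2 + 112*y + 24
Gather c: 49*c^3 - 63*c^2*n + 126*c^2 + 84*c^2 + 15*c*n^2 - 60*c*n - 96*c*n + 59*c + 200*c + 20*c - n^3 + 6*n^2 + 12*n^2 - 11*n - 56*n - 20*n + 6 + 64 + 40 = 49*c^3 + c^2*(210 - 63*n) + c*(15*n^2 - 156*n + 279) - n^3 + 18*n^2 - 87*n + 110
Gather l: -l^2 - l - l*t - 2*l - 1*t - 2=-l^2 + l*(-t - 3) - t - 2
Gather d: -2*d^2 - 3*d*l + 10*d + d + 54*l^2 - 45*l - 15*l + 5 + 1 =-2*d^2 + d*(11 - 3*l) + 54*l^2 - 60*l + 6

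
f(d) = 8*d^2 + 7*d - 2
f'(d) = 16*d + 7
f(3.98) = 152.58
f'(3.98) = 70.68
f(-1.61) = 7.47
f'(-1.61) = -18.76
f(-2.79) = 40.74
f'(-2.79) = -37.64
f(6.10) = 338.38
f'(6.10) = 104.60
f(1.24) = 18.98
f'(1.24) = 26.84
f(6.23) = 352.11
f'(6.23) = 106.68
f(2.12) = 48.80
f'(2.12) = 40.92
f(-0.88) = -1.96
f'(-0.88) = -7.08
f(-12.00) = 1066.00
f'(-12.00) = -185.00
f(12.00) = 1234.00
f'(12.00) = 199.00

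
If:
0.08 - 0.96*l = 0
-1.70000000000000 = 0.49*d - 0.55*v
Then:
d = 1.12244897959184*v - 3.46938775510204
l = 0.08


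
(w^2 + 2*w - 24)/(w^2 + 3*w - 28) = (w + 6)/(w + 7)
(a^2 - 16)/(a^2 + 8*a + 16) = (a - 4)/(a + 4)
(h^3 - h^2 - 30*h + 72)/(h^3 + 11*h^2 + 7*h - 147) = (h^2 + 2*h - 24)/(h^2 + 14*h + 49)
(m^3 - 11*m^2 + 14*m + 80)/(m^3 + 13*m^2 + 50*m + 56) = (m^2 - 13*m + 40)/(m^2 + 11*m + 28)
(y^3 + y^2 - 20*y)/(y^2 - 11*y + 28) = y*(y + 5)/(y - 7)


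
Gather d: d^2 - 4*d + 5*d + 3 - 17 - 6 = d^2 + d - 20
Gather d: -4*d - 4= -4*d - 4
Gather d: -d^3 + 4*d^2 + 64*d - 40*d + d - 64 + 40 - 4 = -d^3 + 4*d^2 + 25*d - 28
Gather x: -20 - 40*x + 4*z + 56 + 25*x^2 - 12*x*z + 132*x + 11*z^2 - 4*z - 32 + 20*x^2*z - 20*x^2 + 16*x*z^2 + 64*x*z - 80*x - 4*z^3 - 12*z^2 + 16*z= x^2*(20*z + 5) + x*(16*z^2 + 52*z + 12) - 4*z^3 - z^2 + 16*z + 4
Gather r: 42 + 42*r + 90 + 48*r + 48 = 90*r + 180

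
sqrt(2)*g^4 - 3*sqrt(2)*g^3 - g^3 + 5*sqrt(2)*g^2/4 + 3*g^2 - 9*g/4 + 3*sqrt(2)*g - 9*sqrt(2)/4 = (g - 3/2)^2*(g - sqrt(2))*(sqrt(2)*g + 1)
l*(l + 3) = l^2 + 3*l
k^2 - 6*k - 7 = (k - 7)*(k + 1)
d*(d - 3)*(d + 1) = d^3 - 2*d^2 - 3*d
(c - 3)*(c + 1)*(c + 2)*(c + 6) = c^4 + 6*c^3 - 7*c^2 - 48*c - 36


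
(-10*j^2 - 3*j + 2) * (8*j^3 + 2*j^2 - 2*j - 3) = -80*j^5 - 44*j^4 + 30*j^3 + 40*j^2 + 5*j - 6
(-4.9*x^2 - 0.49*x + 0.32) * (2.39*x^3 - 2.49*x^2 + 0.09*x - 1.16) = -11.711*x^5 + 11.0299*x^4 + 1.5439*x^3 + 4.8431*x^2 + 0.5972*x - 0.3712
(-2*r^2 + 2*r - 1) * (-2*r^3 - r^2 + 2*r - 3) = 4*r^5 - 2*r^4 - 4*r^3 + 11*r^2 - 8*r + 3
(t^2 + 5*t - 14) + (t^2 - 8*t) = 2*t^2 - 3*t - 14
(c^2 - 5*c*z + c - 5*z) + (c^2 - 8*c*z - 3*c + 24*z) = 2*c^2 - 13*c*z - 2*c + 19*z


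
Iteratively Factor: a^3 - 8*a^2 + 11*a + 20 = (a - 5)*(a^2 - 3*a - 4) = (a - 5)*(a - 4)*(a + 1)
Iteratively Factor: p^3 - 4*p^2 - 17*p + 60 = (p - 5)*(p^2 + p - 12) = (p - 5)*(p + 4)*(p - 3)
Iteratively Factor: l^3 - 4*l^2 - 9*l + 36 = (l - 4)*(l^2 - 9) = (l - 4)*(l + 3)*(l - 3)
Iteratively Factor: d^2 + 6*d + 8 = (d + 4)*(d + 2)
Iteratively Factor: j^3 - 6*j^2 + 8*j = (j - 4)*(j^2 - 2*j) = j*(j - 4)*(j - 2)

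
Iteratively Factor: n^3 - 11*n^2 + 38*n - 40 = (n - 5)*(n^2 - 6*n + 8) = (n - 5)*(n - 2)*(n - 4)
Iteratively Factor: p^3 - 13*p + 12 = (p - 1)*(p^2 + p - 12) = (p - 3)*(p - 1)*(p + 4)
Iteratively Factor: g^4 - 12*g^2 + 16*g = (g + 4)*(g^3 - 4*g^2 + 4*g) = (g - 2)*(g + 4)*(g^2 - 2*g) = g*(g - 2)*(g + 4)*(g - 2)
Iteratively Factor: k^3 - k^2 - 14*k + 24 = (k - 2)*(k^2 + k - 12) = (k - 3)*(k - 2)*(k + 4)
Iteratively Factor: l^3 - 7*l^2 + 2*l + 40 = (l - 4)*(l^2 - 3*l - 10) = (l - 5)*(l - 4)*(l + 2)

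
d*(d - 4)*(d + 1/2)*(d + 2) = d^4 - 3*d^3/2 - 9*d^2 - 4*d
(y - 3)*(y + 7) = y^2 + 4*y - 21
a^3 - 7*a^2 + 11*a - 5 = (a - 5)*(a - 1)^2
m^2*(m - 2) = m^3 - 2*m^2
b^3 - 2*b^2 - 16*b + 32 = (b - 4)*(b - 2)*(b + 4)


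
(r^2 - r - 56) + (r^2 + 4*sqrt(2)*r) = 2*r^2 - r + 4*sqrt(2)*r - 56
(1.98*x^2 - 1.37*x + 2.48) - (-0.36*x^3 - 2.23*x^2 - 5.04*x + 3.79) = 0.36*x^3 + 4.21*x^2 + 3.67*x - 1.31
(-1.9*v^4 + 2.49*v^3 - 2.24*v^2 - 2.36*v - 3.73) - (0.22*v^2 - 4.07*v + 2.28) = -1.9*v^4 + 2.49*v^3 - 2.46*v^2 + 1.71*v - 6.01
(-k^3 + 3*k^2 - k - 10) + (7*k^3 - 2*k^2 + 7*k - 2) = 6*k^3 + k^2 + 6*k - 12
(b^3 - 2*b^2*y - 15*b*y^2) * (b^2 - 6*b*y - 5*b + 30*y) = b^5 - 8*b^4*y - 5*b^4 - 3*b^3*y^2 + 40*b^3*y + 90*b^2*y^3 + 15*b^2*y^2 - 450*b*y^3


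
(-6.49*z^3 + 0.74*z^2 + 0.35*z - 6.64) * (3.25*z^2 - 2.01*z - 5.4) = -21.0925*z^5 + 15.4499*z^4 + 34.6961*z^3 - 26.2795*z^2 + 11.4564*z + 35.856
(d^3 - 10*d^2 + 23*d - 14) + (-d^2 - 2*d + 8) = d^3 - 11*d^2 + 21*d - 6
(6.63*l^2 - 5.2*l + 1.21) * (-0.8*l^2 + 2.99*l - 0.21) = -5.304*l^4 + 23.9837*l^3 - 17.9083*l^2 + 4.7099*l - 0.2541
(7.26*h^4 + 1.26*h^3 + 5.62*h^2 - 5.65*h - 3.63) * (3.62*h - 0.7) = 26.2812*h^5 - 0.520799999999999*h^4 + 19.4624*h^3 - 24.387*h^2 - 9.1856*h + 2.541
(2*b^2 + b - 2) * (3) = 6*b^2 + 3*b - 6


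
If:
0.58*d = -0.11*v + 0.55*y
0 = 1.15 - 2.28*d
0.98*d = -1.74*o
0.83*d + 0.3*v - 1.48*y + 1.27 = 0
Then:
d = 0.50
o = -0.28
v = -225.36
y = -44.54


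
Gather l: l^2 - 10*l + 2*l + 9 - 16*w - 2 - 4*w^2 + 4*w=l^2 - 8*l - 4*w^2 - 12*w + 7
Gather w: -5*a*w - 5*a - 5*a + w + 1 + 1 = -10*a + w*(1 - 5*a) + 2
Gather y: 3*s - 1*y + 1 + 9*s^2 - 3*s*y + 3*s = 9*s^2 + 6*s + y*(-3*s - 1) + 1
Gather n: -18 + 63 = 45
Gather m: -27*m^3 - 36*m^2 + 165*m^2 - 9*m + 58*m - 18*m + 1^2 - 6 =-27*m^3 + 129*m^2 + 31*m - 5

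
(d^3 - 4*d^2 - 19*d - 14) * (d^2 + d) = d^5 - 3*d^4 - 23*d^3 - 33*d^2 - 14*d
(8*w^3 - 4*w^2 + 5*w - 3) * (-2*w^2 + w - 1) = -16*w^5 + 16*w^4 - 22*w^3 + 15*w^2 - 8*w + 3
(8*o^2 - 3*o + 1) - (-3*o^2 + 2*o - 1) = 11*o^2 - 5*o + 2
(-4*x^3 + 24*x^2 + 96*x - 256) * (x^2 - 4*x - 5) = -4*x^5 + 40*x^4 + 20*x^3 - 760*x^2 + 544*x + 1280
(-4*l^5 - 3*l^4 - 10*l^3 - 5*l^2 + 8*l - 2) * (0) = 0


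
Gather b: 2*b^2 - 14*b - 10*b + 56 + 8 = 2*b^2 - 24*b + 64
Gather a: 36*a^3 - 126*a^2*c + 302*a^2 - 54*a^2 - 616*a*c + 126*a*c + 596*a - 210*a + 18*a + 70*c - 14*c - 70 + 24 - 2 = 36*a^3 + a^2*(248 - 126*c) + a*(404 - 490*c) + 56*c - 48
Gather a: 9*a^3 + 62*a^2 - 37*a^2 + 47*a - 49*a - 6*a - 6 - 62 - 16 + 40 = 9*a^3 + 25*a^2 - 8*a - 44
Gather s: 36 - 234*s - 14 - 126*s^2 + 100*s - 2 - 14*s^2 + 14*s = -140*s^2 - 120*s + 20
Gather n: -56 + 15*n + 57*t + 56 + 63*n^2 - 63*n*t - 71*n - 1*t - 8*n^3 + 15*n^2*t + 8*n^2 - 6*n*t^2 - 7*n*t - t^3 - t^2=-8*n^3 + n^2*(15*t + 71) + n*(-6*t^2 - 70*t - 56) - t^3 - t^2 + 56*t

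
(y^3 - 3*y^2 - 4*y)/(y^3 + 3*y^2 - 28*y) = (y + 1)/(y + 7)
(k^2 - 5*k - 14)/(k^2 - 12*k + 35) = (k + 2)/(k - 5)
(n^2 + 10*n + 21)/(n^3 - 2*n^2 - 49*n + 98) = (n + 3)/(n^2 - 9*n + 14)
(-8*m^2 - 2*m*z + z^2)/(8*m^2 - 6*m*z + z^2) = (2*m + z)/(-2*m + z)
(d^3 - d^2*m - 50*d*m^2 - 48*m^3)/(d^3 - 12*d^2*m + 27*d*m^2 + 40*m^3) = (d + 6*m)/(d - 5*m)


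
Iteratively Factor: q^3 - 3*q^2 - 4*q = (q)*(q^2 - 3*q - 4) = q*(q - 4)*(q + 1)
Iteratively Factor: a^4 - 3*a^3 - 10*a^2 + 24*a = (a - 2)*(a^3 - a^2 - 12*a) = a*(a - 2)*(a^2 - a - 12) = a*(a - 2)*(a + 3)*(a - 4)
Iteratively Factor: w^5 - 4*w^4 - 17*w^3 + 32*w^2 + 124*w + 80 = (w - 4)*(w^4 - 17*w^2 - 36*w - 20) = (w - 4)*(w + 2)*(w^3 - 2*w^2 - 13*w - 10) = (w - 5)*(w - 4)*(w + 2)*(w^2 + 3*w + 2) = (w - 5)*(w - 4)*(w + 2)^2*(w + 1)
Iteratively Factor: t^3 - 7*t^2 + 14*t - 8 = (t - 2)*(t^2 - 5*t + 4) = (t - 4)*(t - 2)*(t - 1)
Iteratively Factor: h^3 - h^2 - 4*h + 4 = (h - 2)*(h^2 + h - 2) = (h - 2)*(h + 2)*(h - 1)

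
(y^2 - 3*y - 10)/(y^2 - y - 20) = (y + 2)/(y + 4)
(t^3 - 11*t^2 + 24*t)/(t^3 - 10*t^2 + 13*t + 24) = t/(t + 1)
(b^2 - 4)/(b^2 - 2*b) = (b + 2)/b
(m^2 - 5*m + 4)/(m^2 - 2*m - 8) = (m - 1)/(m + 2)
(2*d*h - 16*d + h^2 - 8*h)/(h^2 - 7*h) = (2*d*h - 16*d + h^2 - 8*h)/(h*(h - 7))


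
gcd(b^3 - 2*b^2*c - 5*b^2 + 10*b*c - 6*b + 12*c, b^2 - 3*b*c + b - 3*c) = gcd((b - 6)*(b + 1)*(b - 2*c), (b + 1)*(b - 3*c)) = b + 1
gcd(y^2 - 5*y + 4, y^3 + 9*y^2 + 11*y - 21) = y - 1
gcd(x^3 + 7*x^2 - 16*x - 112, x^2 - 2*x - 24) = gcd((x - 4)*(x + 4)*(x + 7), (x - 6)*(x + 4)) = x + 4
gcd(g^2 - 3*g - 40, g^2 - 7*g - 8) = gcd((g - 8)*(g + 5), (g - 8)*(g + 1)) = g - 8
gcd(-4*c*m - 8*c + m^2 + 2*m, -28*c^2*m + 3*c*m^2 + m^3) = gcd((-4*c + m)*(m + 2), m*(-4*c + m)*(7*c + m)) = 4*c - m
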